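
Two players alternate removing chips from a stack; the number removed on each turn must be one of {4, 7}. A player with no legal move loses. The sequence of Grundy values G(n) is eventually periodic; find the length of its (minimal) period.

G(0) = 0
G(1) = mex{} = 0
G(2) = mex{} = 0
G(3) = mex{} = 0
G(4) = mex{0} = 1
G(5) = mex{0} = 1
G(6) = mex{0} = 1
G(7) = mex{0,0} = 1
G(8) = mex{1,0} = 2
G(9) = mex{1,0} = 2
G(10) = mex{1,0} = 2
G(11) = mex{1,1} = 0
G(12) = mex{2,1} = 0
G(13) = mex{2,1} = 0
G(14) = mex{2,1} = 0
G(15) = mex{0,2} = 1
G(16) = mex{0,2} = 1
G(17) = mex{0,2} = 1
G(18) = mex{0,0} = 1
G(19) = mex{1,0} = 2
G(20) = mex{1,0} = 2
G(21) = mex{1,0} = 2
G(22) = mex{1,1} = 0
G(23) = mex{2,1} = 0
G(n+11) = G(n) holds for n = 0,…,6 (a full window of length max(S) = 7), so the sequence is purely periodic with period 11.

11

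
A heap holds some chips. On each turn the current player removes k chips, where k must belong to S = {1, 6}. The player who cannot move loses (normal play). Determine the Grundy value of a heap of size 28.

0

G(0) = 0
G(1) = mex{0} = 1
G(2) = mex{1} = 0
G(3) = mex{0} = 1
G(4) = mex{1} = 0
G(5) = mex{0} = 1
G(6) = mex{1,0} = 2
G(7) = mex{2,1} = 0
G(8) = mex{0,0} = 1
G(9) = mex{1,1} = 0
G(10) = mex{0,0} = 1
G(11) = mex{1,1} = 0
G(12) = mex{0,2} = 1
G(13) = mex{1,0} = 2
G(14) = mex{2,1} = 0
G(15) = mex{0,0} = 1
G(16) = mex{1,1} = 0
G(17) = mex{0,0} = 1
G(18) = mex{1,1} = 0
G(19) = mex{0,2} = 1
G(20) = mex{1,0} = 2
G(21) = mex{2,1} = 0
G(22) = mex{0,0} = 1
G(23) = mex{1,1} = 0
G(24) = mex{0,0} = 1
G(25) = mex{1,1} = 0
G(26) = mex{0,2} = 1
G(27) = mex{1,0} = 2
G(28) = mex{2,1} = 0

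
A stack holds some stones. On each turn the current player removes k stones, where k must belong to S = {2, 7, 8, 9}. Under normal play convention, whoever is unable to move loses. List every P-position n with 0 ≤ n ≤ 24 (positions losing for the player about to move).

G(0) = 0
G(1) = mex{} = 0
G(2) = mex{0} = 1
G(3) = mex{0} = 1
G(4) = mex{1} = 0
G(5) = mex{1} = 0
G(6) = mex{0} = 1
G(7) = mex{0,0} = 1
G(8) = mex{1,0,0} = 2
G(9) = mex{1,1,0,0} = 2
G(10) = mex{2,1,1,0} = 3
G(11) = mex{2,0,1,1} = 3
G(12) = mex{3,0,0,1} = 2
G(13) = mex{3,1,0,0} = 2
G(14) = mex{2,1,1,0} = 3
G(15) = mex{2,2,1,1} = 0
G(16) = mex{3,2,2,1} = 0
G(17) = mex{0,3,2,2} = 1
G(18) = mex{0,3,3,2} = 1
G(19) = mex{1,2,3,3} = 0
G(20) = mex{1,2,2,3} = 0
G(21) = mex{0,3,2,2} = 1
G(22) = mex{0,0,3,2} = 1
G(23) = mex{1,0,0,3} = 2
G(24) = mex{1,1,0,0} = 2
P-positions are exactly the n with G(n) = 0.

0, 1, 4, 5, 15, 16, 19, 20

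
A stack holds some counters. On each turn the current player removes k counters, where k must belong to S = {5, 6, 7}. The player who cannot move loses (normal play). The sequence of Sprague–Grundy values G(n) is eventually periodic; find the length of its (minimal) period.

n :  0  1  2  3  4  5  6  7  8  9 10 11 12 13 14 15 16 17 18 19 20 21 22 23 24 25
G :  0  0  0  0  0  1  1  1  1  1  2  2  0  0  0  0  0  1  1  1  1  1  2  2  0  0
G(n+12) = G(n) holds for n = 0,…,6 (a full window of length max(S) = 7), so the sequence is purely periodic with period 12.

12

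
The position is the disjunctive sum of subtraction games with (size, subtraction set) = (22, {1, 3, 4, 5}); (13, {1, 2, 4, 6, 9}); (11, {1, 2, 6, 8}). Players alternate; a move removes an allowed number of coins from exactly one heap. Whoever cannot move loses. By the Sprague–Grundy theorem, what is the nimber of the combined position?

Heap A, S = {1, 3, 4, 5}:
n :  0  1  2  3  4  5  6  7  8  9 10 11 12 13 14 15 16 17 18 19 20 21 22
G :  0  1  0  1  2  3  2  3  0  1  0  1  2  3  2  3  0  1  0  1  2  3  2
G_A(22) = 2.
Heap B, S = {1, 2, 4, 6, 9}:
G(0) = 0
G(1) = mex{0} = 1
G(2) = mex{1,0} = 2
G(3) = mex{2,1} = 0
G(4) = mex{0,2,0} = 1
G(5) = mex{1,0,1} = 2
G(6) = mex{2,1,2,0} = 3
G(7) = mex{3,2,0,1} = 4
G(8) = mex{4,3,1,2} = 0
G(9) = mex{0,4,2,0,0} = 1
G(10) = mex{1,0,3,1,1} = 2
G(11) = mex{2,1,4,2,2} = 0
G(12) = mex{0,2,0,3,0} = 1
G(13) = mex{1,0,1,4,1} = 2
G_B(13) = 2.
Heap C, S = {1, 2, 6, 8}:
n :  0  1  2  3  4  5  6  7  8  9 10 11
G :  0  1  2  0  1  2  3  0  1  2  0  1
G_C(11) = 1.
Combined Grundy value = 2 ⊕ 2 ⊕ 1 = 1.

1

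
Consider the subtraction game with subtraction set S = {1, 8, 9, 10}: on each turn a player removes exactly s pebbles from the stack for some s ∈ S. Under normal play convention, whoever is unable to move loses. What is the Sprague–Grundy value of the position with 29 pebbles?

n :  0  1  2  3  4  5  6  7  8  9 10 11 12 13 14 15 16 17 18 19 20 21 22 23 24 25 26 27 28 29
G :  0  1  0  1  0  1  0  1  2  3  2  3  2  3  2  3  4  0  1  0  1  0  1  0  1  2  3  2  3  2

2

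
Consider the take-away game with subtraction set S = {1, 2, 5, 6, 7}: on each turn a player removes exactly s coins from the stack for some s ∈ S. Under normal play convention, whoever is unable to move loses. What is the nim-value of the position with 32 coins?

4

G(0) = 0
G(1) = mex{0} = 1
G(2) = mex{1,0} = 2
G(3) = mex{2,1} = 0
G(4) = mex{0,2} = 1
G(5) = mex{1,0,0} = 2
G(6) = mex{2,1,1,0} = 3
G(7) = mex{3,2,2,1,0} = 4
G(8) = mex{4,3,0,2,1} = 5
G(9) = mex{5,4,1,0,2} = 3
G(10) = mex{3,5,2,1,0} = 4
G(11) = mex{4,3,3,2,1} = 0
G(12) = mex{0,4,4,3,2} = 1
G(13) = mex{1,0,5,4,3} = 2
G(14) = mex{2,1,3,5,4} = 0
G(15) = mex{0,2,4,3,5} = 1
G(16) = mex{1,0,0,4,3} = 2
G(17) = mex{2,1,1,0,4} = 3
G(18) = mex{3,2,2,1,0} = 4
G(19) = mex{4,3,0,2,1} = 5
G(20) = mex{5,4,1,0,2} = 3
G(21) = mex{3,5,2,1,0} = 4
G(22) = mex{4,3,3,2,1} = 0
G(23) = mex{0,4,4,3,2} = 1
G(24) = mex{1,0,5,4,3} = 2
G(25) = mex{2,1,3,5,4} = 0
G(26) = mex{0,2,4,3,5} = 1
G(27) = mex{1,0,0,4,3} = 2
G(28) = mex{2,1,1,0,4} = 3
G(29) = mex{3,2,2,1,0} = 4
G(30) = mex{4,3,0,2,1} = 5
G(31) = mex{5,4,1,0,2} = 3
G(32) = mex{3,5,2,1,0} = 4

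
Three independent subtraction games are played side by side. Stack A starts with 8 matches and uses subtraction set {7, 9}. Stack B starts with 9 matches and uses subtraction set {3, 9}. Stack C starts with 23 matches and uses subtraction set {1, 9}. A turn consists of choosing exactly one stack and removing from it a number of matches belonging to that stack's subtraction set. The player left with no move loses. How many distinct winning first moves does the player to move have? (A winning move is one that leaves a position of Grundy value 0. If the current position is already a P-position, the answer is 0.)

Stack A, S = {7, 9}:
n : 0 1 2 3 4 5 6 7 8
G : 0 0 0 0 0 0 0 1 1
G_A(8) = 1.
Stack B, S = {3, 9}:
n : 0 1 2 3 4 5 6 7 8 9
G : 0 0 0 1 1 1 0 0 0 1
G_B(9) = 1.
Stack C, S = {1, 9}:
n :  0  1  2  3  4  5  6  7  8  9 10 11 12 13 14 15 16 17 18 19 20 21 22 23
G :  0  1  0  1  0  1  0  1  0  1  0  1  0  1  0  1  0  1  0  1  0  1  0  1
G_C(23) = 1.
Combined Grundy value = 1 ⊕ 1 ⊕ 1 = 1.
A winning move leaves total XOR = 0, i.e. changes one component's Grundy value g to g ⊕ X where X is the current total.
Stack A: need g' = 1⊕1 = 0. Options: 8−7→G=0. Hits: 1.
Stack B: need g' = 1⊕1 = 0. Options: 9−3→G=0, 9−9→G=0. Hits: 2.
Stack C: need g' = 1⊕1 = 0. Options: 23−1→G=0, 23−9→G=0. Hits: 2.

5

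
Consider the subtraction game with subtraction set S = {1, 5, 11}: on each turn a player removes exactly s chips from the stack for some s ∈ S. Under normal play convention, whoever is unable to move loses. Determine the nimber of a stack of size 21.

G(0) = 0
G(1) = mex{0} = 1
G(2) = mex{1} = 0
G(3) = mex{0} = 1
G(4) = mex{1} = 0
G(5) = mex{0,0} = 1
G(6) = mex{1,1} = 0
G(7) = mex{0,0} = 1
G(8) = mex{1,1} = 0
G(9) = mex{0,0} = 1
G(10) = mex{1,1} = 0
G(11) = mex{0,0,0} = 1
G(12) = mex{1,1,1} = 0
G(13) = mex{0,0,0} = 1
G(14) = mex{1,1,1} = 0
G(15) = mex{0,0,0} = 1
G(16) = mex{1,1,1} = 0
G(17) = mex{0,0,0} = 1
G(18) = mex{1,1,1} = 0
G(19) = mex{0,0,0} = 1
G(20) = mex{1,1,1} = 0
G(21) = mex{0,0,0} = 1

1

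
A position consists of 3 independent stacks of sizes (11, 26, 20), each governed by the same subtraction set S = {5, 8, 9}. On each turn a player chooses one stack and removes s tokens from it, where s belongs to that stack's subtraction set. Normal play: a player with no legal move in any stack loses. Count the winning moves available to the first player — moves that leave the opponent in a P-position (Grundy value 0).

All stacks use S = {5, 8, 9}:
G(0) = 0
G(1) = mex{} = 0
G(2) = mex{} = 0
G(3) = mex{} = 0
G(4) = mex{} = 0
G(5) = mex{0} = 1
G(6) = mex{0} = 1
G(7) = mex{0} = 1
G(8) = mex{0,0} = 1
G(9) = mex{0,0,0} = 1
G(10) = mex{1,0,0} = 2
G(11) = mex{1,0,0} = 2
G(12) = mex{1,0,0} = 2
G(13) = mex{1,1,0} = 2
G(14) = mex{1,1,1} = 0
G(15) = mex{2,1,1} = 0
G(16) = mex{2,1,1} = 0
G(17) = mex{2,1,1} = 0
G(18) = mex{2,2,1} = 0
G(19) = mex{0,2,2} = 1
G(20) = mex{0,2,2} = 1
G(21) = mex{0,2,2} = 1
G(22) = mex{0,0,2} = 1
G(23) = mex{0,0,0} = 1
G(24) = mex{1,0,0} = 2
G(25) = mex{1,0,0} = 2
G(26) = mex{1,0,0} = 2
Stack A: G(11) = 2.
Stack B: G(26) = 2.
Stack C: G(20) = 1.
Combined Grundy value = 2 ⊕ 2 ⊕ 1 = 1.
A winning move leaves total XOR = 0, i.e. changes one component's Grundy value g to g ⊕ X where X is the current total.
Stack A: need g' = 2⊕1 = 3. Options: 11−5→G=1, 11−8→G=0, 11−9→G=0. Hits: 0.
Stack B: need g' = 2⊕1 = 3. Options: 26−5→G=1, 26−8→G=0, 26−9→G=0. Hits: 0.
Stack C: need g' = 1⊕1 = 0. Options: 20−5→G=0, 20−8→G=2, 20−9→G=2. Hits: 1.

1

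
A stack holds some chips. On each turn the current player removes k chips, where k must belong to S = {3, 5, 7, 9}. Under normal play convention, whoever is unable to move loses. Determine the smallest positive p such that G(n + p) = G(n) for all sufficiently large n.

n :  0  1  2  3  4  5  6  7  8  9 10 11 12 13 14 15 16 17 18 19 20 21 22 23 24 25
G :  0  0  0  1  1  1  2  2  2  3  3  3  0  0  0  1  1  1  2  2  2  3  3  3  0  0
G(n+12) = G(n) holds for n = 0,…,8 (a full window of length max(S) = 9), so the sequence is purely periodic with period 12.

12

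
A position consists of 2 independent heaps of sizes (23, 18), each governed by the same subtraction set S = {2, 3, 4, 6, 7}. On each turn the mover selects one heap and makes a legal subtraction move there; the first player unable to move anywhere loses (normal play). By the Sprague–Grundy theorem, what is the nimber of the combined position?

All heaps use S = {2, 3, 4, 6, 7}:
G(0) = 0
G(1) = mex{} = 0
G(2) = mex{0} = 1
G(3) = mex{0,0} = 1
G(4) = mex{1,0,0} = 2
G(5) = mex{1,1,0} = 2
G(6) = mex{2,1,1,0} = 3
G(7) = mex{2,2,1,0,0} = 3
G(8) = mex{3,2,2,1,0} = 4
G(9) = mex{3,3,2,1,1} = 0
G(10) = mex{4,3,3,2,1} = 0
G(11) = mex{0,4,3,2,2} = 1
G(12) = mex{0,0,4,3,2} = 1
G(13) = mex{1,0,0,3,3} = 2
G(14) = mex{1,1,0,4,3} = 2
G(15) = mex{2,1,1,0,4} = 3
G(16) = mex{2,2,1,0,0} = 3
G(17) = mex{3,2,2,1,0} = 4
G(18) = mex{3,3,2,1,1} = 0
G(19) = mex{4,3,3,2,1} = 0
G(20) = mex{0,4,3,2,2} = 1
G(21) = mex{0,0,4,3,2} = 1
G(22) = mex{1,0,0,3,3} = 2
G(23) = mex{1,1,0,4,3} = 2
Heap A: G(23) = 2.
Heap B: G(18) = 0.
Combined Grundy value = 2 ⊕ 0 = 2.

2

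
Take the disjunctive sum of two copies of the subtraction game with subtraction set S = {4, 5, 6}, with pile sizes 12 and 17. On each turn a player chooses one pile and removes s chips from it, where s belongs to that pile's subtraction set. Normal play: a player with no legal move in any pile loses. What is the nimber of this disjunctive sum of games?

1

All piles use S = {4, 5, 6}:
n :  0  1  2  3  4  5  6  7  8  9 10 11 12 13 14 15 16 17
G :  0  0  0  0  1  1  1  1  2  2  0  0  0  0  1  1  1  1
Pile A: G(12) = 0.
Pile B: G(17) = 1.
Combined Grundy value = 0 ⊕ 1 = 1.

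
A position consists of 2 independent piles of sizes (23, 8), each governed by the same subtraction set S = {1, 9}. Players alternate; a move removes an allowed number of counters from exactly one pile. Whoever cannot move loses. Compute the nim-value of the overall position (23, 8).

All piles use S = {1, 9}:
n :  0  1  2  3  4  5  6  7  8  9 10 11 12 13 14 15 16 17 18 19 20 21 22 23
G :  0  1  0  1  0  1  0  1  0  1  0  1  0  1  0  1  0  1  0  1  0  1  0  1
Pile A: G(23) = 1.
Pile B: G(8) = 0.
Combined Grundy value = 1 ⊕ 0 = 1.

1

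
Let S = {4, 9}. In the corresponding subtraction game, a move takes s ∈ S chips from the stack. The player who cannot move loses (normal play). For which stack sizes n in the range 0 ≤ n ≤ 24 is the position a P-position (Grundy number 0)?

G(0) = 0
G(1) = mex{} = 0
G(2) = mex{} = 0
G(3) = mex{} = 0
G(4) = mex{0} = 1
G(5) = mex{0} = 1
G(6) = mex{0} = 1
G(7) = mex{0} = 1
G(8) = mex{1} = 0
G(9) = mex{1,0} = 2
G(10) = mex{1,0} = 2
G(11) = mex{1,0} = 2
G(12) = mex{0,0} = 1
G(13) = mex{2,1} = 0
G(14) = mex{2,1} = 0
G(15) = mex{2,1} = 0
G(16) = mex{1,1} = 0
G(17) = mex{0,0} = 1
G(18) = mex{0,2} = 1
G(19) = mex{0,2} = 1
G(20) = mex{0,2} = 1
G(21) = mex{1,1} = 0
G(22) = mex{1,0} = 2
G(23) = mex{1,0} = 2
G(24) = mex{1,0} = 2
P-positions are exactly the n with G(n) = 0.

0, 1, 2, 3, 8, 13, 14, 15, 16, 21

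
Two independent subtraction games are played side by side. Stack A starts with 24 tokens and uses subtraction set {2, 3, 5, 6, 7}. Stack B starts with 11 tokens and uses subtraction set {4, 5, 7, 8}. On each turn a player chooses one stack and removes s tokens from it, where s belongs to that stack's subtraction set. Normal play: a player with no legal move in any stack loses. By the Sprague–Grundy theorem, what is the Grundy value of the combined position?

1

Stack A, S = {2, 3, 5, 6, 7}:
n :  0  1  2  3  4  5  6  7  8  9 10 11 12 13 14 15 16 17 18 19 20 21 22 23 24
G :  0  0  1  1  2  2  3  3  4  0  0  1  1  2  2  3  3  4  0  0  1  1  2  2  3
G_A(24) = 3.
Stack B, S = {4, 5, 7, 8}:
n :  0  1  2  3  4  5  6  7  8  9 10 11
G :  0  0  0  0  1  1  1  1  2  2  2  2
G_B(11) = 2.
Combined Grundy value = 3 ⊕ 2 = 1.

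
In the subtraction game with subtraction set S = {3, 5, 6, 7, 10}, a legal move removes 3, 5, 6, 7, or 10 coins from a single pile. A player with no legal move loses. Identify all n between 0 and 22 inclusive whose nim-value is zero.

n :  0  1  2  3  4  5  6  7  8  9 10 11 12 13 14 15 16 17 18 19 20 21 22
G :  0  0  0  1  1  1  2  2  2  3  3  3  4  0  0  0  1  1  1  2  2  2  3
P-positions are exactly the n with G(n) = 0.

0, 1, 2, 13, 14, 15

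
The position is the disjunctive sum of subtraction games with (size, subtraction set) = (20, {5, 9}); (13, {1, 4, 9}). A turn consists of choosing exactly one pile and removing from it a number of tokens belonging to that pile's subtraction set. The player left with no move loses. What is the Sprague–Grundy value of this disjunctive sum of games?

0

Pile A, S = {5, 9}:
n :  0  1  2  3  4  5  6  7  8  9 10 11 12 13 14 15 16 17 18 19 20
G :  0  0  0  0  0  1  1  1  1  1  2  2  2  2  0  0  0  0  0  1  1
G_A(20) = 1.
Pile B, S = {1, 4, 9}:
n :  0  1  2  3  4  5  6  7  8  9 10 11 12 13
G :  0  1  0  1  2  0  1  0  1  2  0  1  0  1
G_B(13) = 1.
Combined Grundy value = 1 ⊕ 1 = 0.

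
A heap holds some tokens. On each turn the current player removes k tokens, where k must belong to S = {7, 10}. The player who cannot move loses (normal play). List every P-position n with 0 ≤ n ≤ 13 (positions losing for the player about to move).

n :  0  1  2  3  4  5  6  7  8  9 10 11 12 13
G :  0  0  0  0  0  0  0  1  1  1  1  1  1  1
P-positions are exactly the n with G(n) = 0.

0, 1, 2, 3, 4, 5, 6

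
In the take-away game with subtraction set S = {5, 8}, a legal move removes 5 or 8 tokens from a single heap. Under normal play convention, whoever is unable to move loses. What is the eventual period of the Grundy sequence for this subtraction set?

13

G(0) = 0
G(1) = mex{} = 0
G(2) = mex{} = 0
G(3) = mex{} = 0
G(4) = mex{} = 0
G(5) = mex{0} = 1
G(6) = mex{0} = 1
G(7) = mex{0} = 1
G(8) = mex{0,0} = 1
G(9) = mex{0,0} = 1
G(10) = mex{1,0} = 2
G(11) = mex{1,0} = 2
G(12) = mex{1,0} = 2
G(13) = mex{1,1} = 0
G(14) = mex{1,1} = 0
G(15) = mex{2,1} = 0
G(16) = mex{2,1} = 0
G(17) = mex{2,1} = 0
G(18) = mex{0,2} = 1
G(19) = mex{0,2} = 1
G(20) = mex{0,2} = 1
G(21) = mex{0,0} = 1
G(22) = mex{0,0} = 1
G(23) = mex{1,0} = 2
G(24) = mex{1,0} = 2
G(25) = mex{1,0} = 2
G(26) = mex{1,1} = 0
G(27) = mex{1,1} = 0
G(n+13) = G(n) holds for n = 0,…,7 (a full window of length max(S) = 8), so the sequence is purely periodic with period 13.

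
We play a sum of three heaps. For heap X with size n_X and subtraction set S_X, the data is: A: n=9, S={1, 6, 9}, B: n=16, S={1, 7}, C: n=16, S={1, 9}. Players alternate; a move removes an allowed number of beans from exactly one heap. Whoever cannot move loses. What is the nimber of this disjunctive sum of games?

2

Heap A, S = {1, 6, 9}:
n : 0 1 2 3 4 5 6 7 8 9
G : 0 1 0 1 0 1 2 0 1 2
G_A(9) = 2.
Heap B, S = {1, 7}:
G(0) = 0
G(1) = mex{0} = 1
G(2) = mex{1} = 0
G(3) = mex{0} = 1
G(4) = mex{1} = 0
G(5) = mex{0} = 1
G(6) = mex{1} = 0
G(7) = mex{0,0} = 1
G(8) = mex{1,1} = 0
G(9) = mex{0,0} = 1
G(10) = mex{1,1} = 0
G(11) = mex{0,0} = 1
G(12) = mex{1,1} = 0
G(13) = mex{0,0} = 1
G(14) = mex{1,1} = 0
G(15) = mex{0,0} = 1
G(16) = mex{1,1} = 0
G_B(16) = 0.
Heap C, S = {1, 9}:
n :  0  1  2  3  4  5  6  7  8  9 10 11 12 13 14 15 16
G :  0  1  0  1  0  1  0  1  0  1  0  1  0  1  0  1  0
G_C(16) = 0.
Combined Grundy value = 2 ⊕ 0 ⊕ 0 = 2.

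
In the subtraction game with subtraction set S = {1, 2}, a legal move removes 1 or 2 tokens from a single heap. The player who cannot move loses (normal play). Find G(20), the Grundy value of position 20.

2

G(0) = 0
G(1) = mex{0} = 1
G(2) = mex{1,0} = 2
G(3) = mex{2,1} = 0
G(4) = mex{0,2} = 1
G(5) = mex{1,0} = 2
G(6) = mex{2,1} = 0
G(7) = mex{0,2} = 1
G(8) = mex{1,0} = 2
G(9) = mex{2,1} = 0
G(10) = mex{0,2} = 1
G(11) = mex{1,0} = 2
G(12) = mex{2,1} = 0
G(13) = mex{0,2} = 1
G(14) = mex{1,0} = 2
G(15) = mex{2,1} = 0
G(16) = mex{0,2} = 1
G(17) = mex{1,0} = 2
G(18) = mex{2,1} = 0
G(19) = mex{0,2} = 1
G(20) = mex{1,0} = 2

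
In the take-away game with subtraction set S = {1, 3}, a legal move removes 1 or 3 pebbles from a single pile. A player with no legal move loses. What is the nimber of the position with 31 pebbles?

1

G(0) = 0
G(1) = mex{0} = 1
G(2) = mex{1} = 0
G(3) = mex{0,0} = 1
G(4) = mex{1,1} = 0
G(5) = mex{0,0} = 1
G(6) = mex{1,1} = 0
G(7) = mex{0,0} = 1
G(8) = mex{1,1} = 0
G(9) = mex{0,0} = 1
G(10) = mex{1,1} = 0
G(11) = mex{0,0} = 1
G(12) = mex{1,1} = 0
G(13) = mex{0,0} = 1
G(14) = mex{1,1} = 0
G(15) = mex{0,0} = 1
G(16) = mex{1,1} = 0
G(17) = mex{0,0} = 1
G(18) = mex{1,1} = 0
G(19) = mex{0,0} = 1
G(20) = mex{1,1} = 0
G(21) = mex{0,0} = 1
G(22) = mex{1,1} = 0
G(23) = mex{0,0} = 1
G(24) = mex{1,1} = 0
G(25) = mex{0,0} = 1
G(26) = mex{1,1} = 0
G(27) = mex{0,0} = 1
G(28) = mex{1,1} = 0
G(29) = mex{0,0} = 1
G(30) = mex{1,1} = 0
G(31) = mex{0,0} = 1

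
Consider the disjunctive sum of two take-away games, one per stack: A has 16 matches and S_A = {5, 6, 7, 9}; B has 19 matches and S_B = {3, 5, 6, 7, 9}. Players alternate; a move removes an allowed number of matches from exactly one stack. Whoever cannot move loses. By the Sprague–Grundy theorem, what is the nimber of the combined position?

Stack A, S = {5, 6, 7, 9}:
G(0) = 0
G(1) = mex{} = 0
G(2) = mex{} = 0
G(3) = mex{} = 0
G(4) = mex{} = 0
G(5) = mex{0} = 1
G(6) = mex{0,0} = 1
G(7) = mex{0,0,0} = 1
G(8) = mex{0,0,0} = 1
G(9) = mex{0,0,0,0} = 1
G(10) = mex{1,0,0,0} = 2
G(11) = mex{1,1,0,0} = 2
G(12) = mex{1,1,1,0} = 2
G(13) = mex{1,1,1,0} = 2
G(14) = mex{1,1,1,1} = 0
G(15) = mex{2,1,1,1} = 0
G(16) = mex{2,2,1,1} = 0
G_A(16) = 0.
Stack B, S = {3, 5, 6, 7, 9}:
n :  0  1  2  3  4  5  6  7  8  9 10 11 12 13 14 15 16 17 18 19
G :  0  0  0  1  1  1  2  2  2  3  3  3  0  0  0  1  1  1  2  2
G_B(19) = 2.
Combined Grundy value = 0 ⊕ 2 = 2.

2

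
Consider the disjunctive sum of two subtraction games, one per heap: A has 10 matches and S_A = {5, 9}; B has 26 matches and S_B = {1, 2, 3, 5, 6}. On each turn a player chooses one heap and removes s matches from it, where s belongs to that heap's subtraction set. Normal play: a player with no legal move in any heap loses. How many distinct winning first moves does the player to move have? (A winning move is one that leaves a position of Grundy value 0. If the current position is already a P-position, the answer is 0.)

0

Heap A, S = {5, 9}:
n :  0  1  2  3  4  5  6  7  8  9 10
G :  0  0  0  0  0  1  1  1  1  1  2
G_A(10) = 2.
Heap B, S = {1, 2, 3, 5, 6}:
G(0) = 0
G(1) = mex{0} = 1
G(2) = mex{1,0} = 2
G(3) = mex{2,1,0} = 3
G(4) = mex{3,2,1} = 0
G(5) = mex{0,3,2,0} = 1
G(6) = mex{1,0,3,1,0} = 2
G(7) = mex{2,1,0,2,1} = 3
G(8) = mex{3,2,1,3,2} = 0
G(9) = mex{0,3,2,0,3} = 1
G(10) = mex{1,0,3,1,0} = 2
G(11) = mex{2,1,0,2,1} = 3
G(12) = mex{3,2,1,3,2} = 0
G(13) = mex{0,3,2,0,3} = 1
G(14) = mex{1,0,3,1,0} = 2
G(15) = mex{2,1,0,2,1} = 3
G(16) = mex{3,2,1,3,2} = 0
G(17) = mex{0,3,2,0,3} = 1
G(18) = mex{1,0,3,1,0} = 2
G(19) = mex{2,1,0,2,1} = 3
G(20) = mex{3,2,1,3,2} = 0
G(21) = mex{0,3,2,0,3} = 1
G(22) = mex{1,0,3,1,0} = 2
G(23) = mex{2,1,0,2,1} = 3
G(24) = mex{3,2,1,3,2} = 0
G(25) = mex{0,3,2,0,3} = 1
G(26) = mex{1,0,3,1,0} = 2
G_B(26) = 2.
Combined Grundy value = 2 ⊕ 2 = 0.
A winning move leaves total XOR = 0, i.e. changes one component's Grundy value g to g ⊕ X where X is the current total.
Heap A: target g' = 2⊕0 = 2, but every legal move changes the Grundy value (mex property), so 0 moves.
Heap B: target g' = 2⊕0 = 2, but every legal move changes the Grundy value (mex property), so 0 moves.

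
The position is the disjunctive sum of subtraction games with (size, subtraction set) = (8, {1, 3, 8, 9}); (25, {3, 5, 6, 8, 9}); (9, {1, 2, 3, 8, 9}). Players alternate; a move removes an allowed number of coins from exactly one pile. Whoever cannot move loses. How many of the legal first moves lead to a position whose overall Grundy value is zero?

1

Pile A, S = {1, 3, 8, 9}:
n : 0 1 2 3 4 5 6 7 8
G : 0 1 0 1 0 1 0 1 2
G_A(8) = 2.
Pile B, S = {3, 5, 6, 8, 9}:
n :  0  1  2  3  4  5  6  7  8  9 10 11 12 13 14 15 16 17 18 19 20 21 22 23 24 25
G :  0  0  0  1  1  1  2  2  2  3  3  3  0  0  0  1  1  1  2  2  2  3  3  3  0  0
G_B(25) = 0.
Pile C, S = {1, 2, 3, 8, 9}:
n : 0 1 2 3 4 5 6 7 8 9
G : 0 1 2 3 0 1 2 3 4 5
G_C(9) = 5.
Combined Grundy value = 2 ⊕ 0 ⊕ 5 = 7.
A winning move leaves total XOR = 0, i.e. changes one component's Grundy value g to g ⊕ X where X is the current total.
Pile A: need g' = 2⊕7 = 5. Options: 8−1→G=1, 8−3→G=1, 8−8→G=0. Hits: 0.
Pile B: need g' = 0⊕7 = 7. Options: 25−3→G=3, 25−5→G=2, 25−6→G=2, 25−8→G=1, 25−9→G=1. Hits: 0.
Pile C: need g' = 5⊕7 = 2. Options: 9−1→G=4, 9−2→G=3, 9−3→G=2, 9−8→G=1, 9−9→G=0. Hits: 1.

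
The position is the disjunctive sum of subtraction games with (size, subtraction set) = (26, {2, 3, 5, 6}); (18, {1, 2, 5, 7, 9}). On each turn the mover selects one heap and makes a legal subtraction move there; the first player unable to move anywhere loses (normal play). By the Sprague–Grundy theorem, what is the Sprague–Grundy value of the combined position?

0

Heap A, S = {2, 3, 5, 6}:
G(0) = 0
G(1) = mex{} = 0
G(2) = mex{0} = 1
G(3) = mex{0,0} = 1
G(4) = mex{1,0} = 2
G(5) = mex{1,1,0} = 2
G(6) = mex{2,1,0,0} = 3
G(7) = mex{2,2,1,0} = 3
G(8) = mex{3,2,1,1} = 0
G(9) = mex{3,3,2,1} = 0
G(10) = mex{0,3,2,2} = 1
G(11) = mex{0,0,3,2} = 1
G(12) = mex{1,0,3,3} = 2
G(13) = mex{1,1,0,3} = 2
G(14) = mex{2,1,0,0} = 3
G(15) = mex{2,2,1,0} = 3
G(16) = mex{3,2,1,1} = 0
G(17) = mex{3,3,2,1} = 0
G(18) = mex{0,3,2,2} = 1
G(19) = mex{0,0,3,2} = 1
G(20) = mex{1,0,3,3} = 2
G(21) = mex{1,1,0,3} = 2
G(22) = mex{2,1,0,0} = 3
G(23) = mex{2,2,1,0} = 3
G(24) = mex{3,2,1,1} = 0
G(25) = mex{3,3,2,1} = 0
G(26) = mex{0,3,2,2} = 1
G_A(26) = 1.
Heap B, S = {1, 2, 5, 7, 9}:
n :  0  1  2  3  4  5  6  7  8  9 10 11 12 13 14 15 16 17 18
G :  0  1  2  0  1  2  0  1  2  3  4  5  3  4  0  1  2  0  1
G_B(18) = 1.
Combined Grundy value = 1 ⊕ 1 = 0.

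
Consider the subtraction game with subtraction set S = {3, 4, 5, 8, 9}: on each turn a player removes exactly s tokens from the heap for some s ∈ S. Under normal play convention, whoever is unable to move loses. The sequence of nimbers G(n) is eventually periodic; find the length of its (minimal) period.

12

G(0) = 0
G(1) = mex{} = 0
G(2) = mex{} = 0
G(3) = mex{0} = 1
G(4) = mex{0,0} = 1
G(5) = mex{0,0,0} = 1
G(6) = mex{1,0,0} = 2
G(7) = mex{1,1,0} = 2
G(8) = mex{1,1,1,0} = 2
G(9) = mex{2,1,1,0,0} = 3
G(10) = mex{2,2,1,0,0} = 3
G(11) = mex{2,2,2,1,0} = 3
G(12) = mex{3,2,2,1,1} = 0
G(13) = mex{3,3,2,1,1} = 0
G(14) = mex{3,3,3,2,1} = 0
G(15) = mex{0,3,3,2,2} = 1
G(16) = mex{0,0,3,2,2} = 1
G(17) = mex{0,0,0,3,2} = 1
G(18) = mex{1,0,0,3,3} = 2
G(19) = mex{1,1,0,3,3} = 2
G(20) = mex{1,1,1,0,3} = 2
G(21) = mex{2,1,1,0,0} = 3
G(22) = mex{2,2,1,0,0} = 3
G(23) = mex{2,2,2,1,0} = 3
G(24) = mex{3,2,2,1,1} = 0
G(25) = mex{3,3,2,1,1} = 0
G(n+12) = G(n) holds for n = 0,…,8 (a full window of length max(S) = 9), so the sequence is purely periodic with period 12.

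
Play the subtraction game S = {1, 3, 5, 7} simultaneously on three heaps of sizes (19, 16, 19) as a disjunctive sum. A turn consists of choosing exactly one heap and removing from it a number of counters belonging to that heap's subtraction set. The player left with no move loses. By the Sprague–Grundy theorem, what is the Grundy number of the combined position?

0

All heaps use S = {1, 3, 5, 7}:
n :  0  1  2  3  4  5  6  7  8  9 10 11 12 13 14 15 16 17 18 19
G :  0  1  0  1  0  1  0  1  0  1  0  1  0  1  0  1  0  1  0  1
Heap A: G(19) = 1.
Heap B: G(16) = 0.
Heap C: G(19) = 1.
Combined Grundy value = 1 ⊕ 0 ⊕ 1 = 0.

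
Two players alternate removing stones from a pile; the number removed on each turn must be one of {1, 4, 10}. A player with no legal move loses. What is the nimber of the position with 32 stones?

n :  0  1  2  3  4  5  6  7  8  9 10 11 12 13 14 15 16 17 18 19 20 21 22 23 24 25 26 27 28 29 30 31 32
G :  0  1  0  1  2  0  1  0  1  2  3  2  3  0  1  3  0  1  0  1  2  0  1  2  0  1  2  0  1  0  1  2  0

0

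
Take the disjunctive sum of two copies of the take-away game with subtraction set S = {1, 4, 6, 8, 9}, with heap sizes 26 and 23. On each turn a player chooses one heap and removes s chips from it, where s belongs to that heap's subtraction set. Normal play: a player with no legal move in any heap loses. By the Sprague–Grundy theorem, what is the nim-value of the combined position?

3

All heaps use S = {1, 4, 6, 8, 9}:
G(0) = 0
G(1) = mex{0} = 1
G(2) = mex{1} = 0
G(3) = mex{0} = 1
G(4) = mex{1,0} = 2
G(5) = mex{2,1} = 0
G(6) = mex{0,0,0} = 1
G(7) = mex{1,1,1} = 0
G(8) = mex{0,2,0,0} = 1
G(9) = mex{1,0,1,1,0} = 2
G(10) = mex{2,1,2,0,1} = 3
G(11) = mex{3,0,0,1,0} = 2
G(12) = mex{2,1,1,2,1} = 0
G(13) = mex{0,2,0,0,2} = 1
G(14) = mex{1,3,1,1,0} = 2
G(15) = mex{2,2,2,0,1} = 3
G(16) = mex{3,0,3,1,0} = 2
G(17) = mex{2,1,2,2,1} = 0
G(18) = mex{0,2,0,3,2} = 1
G(19) = mex{1,3,1,2,3} = 0
G(20) = mex{0,2,2,0,2} = 1
G(21) = mex{1,0,3,1,0} = 2
G(22) = mex{2,1,2,2,1} = 0
G(23) = mex{0,0,0,3,2} = 1
G(24) = mex{1,1,1,2,3} = 0
G(25) = mex{0,2,0,0,2} = 1
G(26) = mex{1,0,1,1,0} = 2
Heap A: G(26) = 2.
Heap B: G(23) = 1.
Combined Grundy value = 2 ⊕ 1 = 3.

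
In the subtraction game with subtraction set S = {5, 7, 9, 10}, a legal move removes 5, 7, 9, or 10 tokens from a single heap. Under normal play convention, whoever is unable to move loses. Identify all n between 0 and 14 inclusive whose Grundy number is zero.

0, 1, 2, 3, 4

G(0) = 0
G(1) = mex{} = 0
G(2) = mex{} = 0
G(3) = mex{} = 0
G(4) = mex{} = 0
G(5) = mex{0} = 1
G(6) = mex{0} = 1
G(7) = mex{0,0} = 1
G(8) = mex{0,0} = 1
G(9) = mex{0,0,0} = 1
G(10) = mex{1,0,0,0} = 2
G(11) = mex{1,0,0,0} = 2
G(12) = mex{1,1,0,0} = 2
G(13) = mex{1,1,0,0} = 2
G(14) = mex{1,1,1,0} = 2
P-positions are exactly the n with G(n) = 0.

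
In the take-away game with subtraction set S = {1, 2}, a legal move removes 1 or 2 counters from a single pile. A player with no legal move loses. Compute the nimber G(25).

1

G(0) = 0
G(1) = mex{0} = 1
G(2) = mex{1,0} = 2
G(3) = mex{2,1} = 0
G(4) = mex{0,2} = 1
G(5) = mex{1,0} = 2
G(6) = mex{2,1} = 0
G(7) = mex{0,2} = 1
G(8) = mex{1,0} = 2
G(9) = mex{2,1} = 0
G(10) = mex{0,2} = 1
G(11) = mex{1,0} = 2
G(12) = mex{2,1} = 0
G(13) = mex{0,2} = 1
G(14) = mex{1,0} = 2
G(15) = mex{2,1} = 0
G(16) = mex{0,2} = 1
G(17) = mex{1,0} = 2
G(18) = mex{2,1} = 0
G(19) = mex{0,2} = 1
G(20) = mex{1,0} = 2
G(21) = mex{2,1} = 0
G(22) = mex{0,2} = 1
G(23) = mex{1,0} = 2
G(24) = mex{2,1} = 0
G(25) = mex{0,2} = 1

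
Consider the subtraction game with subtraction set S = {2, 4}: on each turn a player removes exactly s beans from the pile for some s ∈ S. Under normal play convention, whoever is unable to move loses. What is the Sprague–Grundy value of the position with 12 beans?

0

G(0) = 0
G(1) = mex{} = 0
G(2) = mex{0} = 1
G(3) = mex{0} = 1
G(4) = mex{1,0} = 2
G(5) = mex{1,0} = 2
G(6) = mex{2,1} = 0
G(7) = mex{2,1} = 0
G(8) = mex{0,2} = 1
G(9) = mex{0,2} = 1
G(10) = mex{1,0} = 2
G(11) = mex{1,0} = 2
G(12) = mex{2,1} = 0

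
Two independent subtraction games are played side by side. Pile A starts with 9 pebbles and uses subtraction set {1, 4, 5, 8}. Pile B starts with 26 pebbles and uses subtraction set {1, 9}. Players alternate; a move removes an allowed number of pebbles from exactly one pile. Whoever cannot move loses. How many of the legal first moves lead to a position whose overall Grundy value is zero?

0

Pile A, S = {1, 4, 5, 8}:
n : 0 1 2 3 4 5 6 7 8 9
G : 0 1 0 1 2 3 2 3 4 0
G_A(9) = 0.
Pile B, S = {1, 9}:
n :  0  1  2  3  4  5  6  7  8  9 10 11 12 13 14 15 16 17 18 19 20 21 22 23 24 25 26
G :  0  1  0  1  0  1  0  1  0  1  0  1  0  1  0  1  0  1  0  1  0  1  0  1  0  1  0
G_B(26) = 0.
Combined Grundy value = 0 ⊕ 0 = 0.
A winning move leaves total XOR = 0, i.e. changes one component's Grundy value g to g ⊕ X where X is the current total.
Pile A: target g' = 0⊕0 = 0, but every legal move changes the Grundy value (mex property), so 0 moves.
Pile B: target g' = 0⊕0 = 0, but every legal move changes the Grundy value (mex property), so 0 moves.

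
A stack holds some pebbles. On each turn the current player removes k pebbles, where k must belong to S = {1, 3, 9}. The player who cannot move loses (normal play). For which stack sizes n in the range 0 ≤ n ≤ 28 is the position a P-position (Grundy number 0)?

0, 2, 4, 6, 8, 10, 12, 14, 16, 18, 20, 22, 24, 26, 28

n :  0  1  2  3  4  5  6  7  8  9 10 11 12 13 14 15 16 17 18 19 20 21 22 23 24 25 26 27 28
G :  0  1  0  1  0  1  0  1  0  1  0  1  0  1  0  1  0  1  0  1  0  1  0  1  0  1  0  1  0
P-positions are exactly the n with G(n) = 0.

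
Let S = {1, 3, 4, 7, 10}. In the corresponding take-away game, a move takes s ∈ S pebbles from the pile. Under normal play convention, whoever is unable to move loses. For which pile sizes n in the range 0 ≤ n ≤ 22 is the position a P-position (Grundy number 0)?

0, 2, 8, 13, 19, 21

G(0) = 0
G(1) = mex{0} = 1
G(2) = mex{1} = 0
G(3) = mex{0,0} = 1
G(4) = mex{1,1,0} = 2
G(5) = mex{2,0,1} = 3
G(6) = mex{3,1,0} = 2
G(7) = mex{2,2,1,0} = 3
G(8) = mex{3,3,2,1} = 0
G(9) = mex{0,2,3,0} = 1
G(10) = mex{1,3,2,1,0} = 4
G(11) = mex{4,0,3,2,1} = 5
G(12) = mex{5,1,0,3,0} = 2
G(13) = mex{2,4,1,2,1} = 0
G(14) = mex{0,5,4,3,2} = 1
G(15) = mex{1,2,5,0,3} = 4
G(16) = mex{4,0,2,1,2} = 3
G(17) = mex{3,1,0,4,3} = 2
G(18) = mex{2,4,1,5,0} = 3
G(19) = mex{3,3,4,2,1} = 0
G(20) = mex{0,2,3,0,4} = 1
G(21) = mex{1,3,2,1,5} = 0
G(22) = mex{0,0,3,4,2} = 1
P-positions are exactly the n with G(n) = 0.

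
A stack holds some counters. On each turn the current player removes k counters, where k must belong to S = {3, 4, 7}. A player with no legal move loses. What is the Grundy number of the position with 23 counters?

1

G(0) = 0
G(1) = mex{} = 0
G(2) = mex{} = 0
G(3) = mex{0} = 1
G(4) = mex{0,0} = 1
G(5) = mex{0,0} = 1
G(6) = mex{1,0} = 2
G(7) = mex{1,1,0} = 2
G(8) = mex{1,1,0} = 2
G(9) = mex{2,1,0} = 3
G(10) = mex{2,2,1} = 0
G(11) = mex{2,2,1} = 0
G(12) = mex{3,2,1} = 0
G(13) = mex{0,3,2} = 1
G(14) = mex{0,0,2} = 1
G(15) = mex{0,0,2} = 1
G(16) = mex{1,0,3} = 2
G(17) = mex{1,1,0} = 2
G(18) = mex{1,1,0} = 2
G(19) = mex{2,1,0} = 3
G(20) = mex{2,2,1} = 0
G(21) = mex{2,2,1} = 0
G(22) = mex{3,2,1} = 0
G(23) = mex{0,3,2} = 1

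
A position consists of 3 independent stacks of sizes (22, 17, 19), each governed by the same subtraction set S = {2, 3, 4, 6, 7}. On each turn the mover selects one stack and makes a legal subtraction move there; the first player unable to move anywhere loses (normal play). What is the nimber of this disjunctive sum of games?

All stacks use S = {2, 3, 4, 6, 7}:
G(0) = 0
G(1) = mex{} = 0
G(2) = mex{0} = 1
G(3) = mex{0,0} = 1
G(4) = mex{1,0,0} = 2
G(5) = mex{1,1,0} = 2
G(6) = mex{2,1,1,0} = 3
G(7) = mex{2,2,1,0,0} = 3
G(8) = mex{3,2,2,1,0} = 4
G(9) = mex{3,3,2,1,1} = 0
G(10) = mex{4,3,3,2,1} = 0
G(11) = mex{0,4,3,2,2} = 1
G(12) = mex{0,0,4,3,2} = 1
G(13) = mex{1,0,0,3,3} = 2
G(14) = mex{1,1,0,4,3} = 2
G(15) = mex{2,1,1,0,4} = 3
G(16) = mex{2,2,1,0,0} = 3
G(17) = mex{3,2,2,1,0} = 4
G(18) = mex{3,3,2,1,1} = 0
G(19) = mex{4,3,3,2,1} = 0
G(20) = mex{0,4,3,2,2} = 1
G(21) = mex{0,0,4,3,2} = 1
G(22) = mex{1,0,0,3,3} = 2
Stack A: G(22) = 2.
Stack B: G(17) = 4.
Stack C: G(19) = 0.
Combined Grundy value = 2 ⊕ 4 ⊕ 0 = 6.

6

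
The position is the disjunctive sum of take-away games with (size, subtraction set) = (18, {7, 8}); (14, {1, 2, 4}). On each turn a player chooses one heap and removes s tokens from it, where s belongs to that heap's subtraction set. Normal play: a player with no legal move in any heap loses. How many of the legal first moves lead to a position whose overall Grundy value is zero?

Heap A, S = {7, 8}:
n :  0  1  2  3  4  5  6  7  8  9 10 11 12 13 14 15 16 17 18
G :  0  0  0  0  0  0  0  1  1  1  1  1  1  1  2  0  0  0  0
G_A(18) = 0.
Heap B, S = {1, 2, 4}:
G(0) = 0
G(1) = mex{0} = 1
G(2) = mex{1,0} = 2
G(3) = mex{2,1} = 0
G(4) = mex{0,2,0} = 1
G(5) = mex{1,0,1} = 2
G(6) = mex{2,1,2} = 0
G(7) = mex{0,2,0} = 1
G(8) = mex{1,0,1} = 2
G(9) = mex{2,1,2} = 0
G(10) = mex{0,2,0} = 1
G(11) = mex{1,0,1} = 2
G(12) = mex{2,1,2} = 0
G(13) = mex{0,2,0} = 1
G(14) = mex{1,0,1} = 2
G_B(14) = 2.
Combined Grundy value = 0 ⊕ 2 = 2.
A winning move leaves total XOR = 0, i.e. changes one component's Grundy value g to g ⊕ X where X is the current total.
Heap A: need g' = 0⊕2 = 2. Options: 18−7→G=1, 18−8→G=1. Hits: 0.
Heap B: need g' = 2⊕2 = 0. Options: 14−1→G=1, 14−2→G=0, 14−4→G=1. Hits: 1.

1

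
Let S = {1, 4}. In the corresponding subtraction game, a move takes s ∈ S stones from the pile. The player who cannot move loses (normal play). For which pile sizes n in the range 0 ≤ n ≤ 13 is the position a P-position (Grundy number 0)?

0, 2, 5, 7, 10, 12

n :  0  1  2  3  4  5  6  7  8  9 10 11 12 13
G :  0  1  0  1  2  0  1  0  1  2  0  1  0  1
P-positions are exactly the n with G(n) = 0.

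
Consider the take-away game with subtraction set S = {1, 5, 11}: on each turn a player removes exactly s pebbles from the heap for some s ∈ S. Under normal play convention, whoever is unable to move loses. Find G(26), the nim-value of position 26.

0

G(0) = 0
G(1) = mex{0} = 1
G(2) = mex{1} = 0
G(3) = mex{0} = 1
G(4) = mex{1} = 0
G(5) = mex{0,0} = 1
G(6) = mex{1,1} = 0
G(7) = mex{0,0} = 1
G(8) = mex{1,1} = 0
G(9) = mex{0,0} = 1
G(10) = mex{1,1} = 0
G(11) = mex{0,0,0} = 1
G(12) = mex{1,1,1} = 0
G(13) = mex{0,0,0} = 1
G(14) = mex{1,1,1} = 0
G(15) = mex{0,0,0} = 1
G(16) = mex{1,1,1} = 0
G(17) = mex{0,0,0} = 1
G(18) = mex{1,1,1} = 0
G(19) = mex{0,0,0} = 1
G(20) = mex{1,1,1} = 0
G(21) = mex{0,0,0} = 1
G(22) = mex{1,1,1} = 0
G(23) = mex{0,0,0} = 1
G(24) = mex{1,1,1} = 0
G(25) = mex{0,0,0} = 1
G(26) = mex{1,1,1} = 0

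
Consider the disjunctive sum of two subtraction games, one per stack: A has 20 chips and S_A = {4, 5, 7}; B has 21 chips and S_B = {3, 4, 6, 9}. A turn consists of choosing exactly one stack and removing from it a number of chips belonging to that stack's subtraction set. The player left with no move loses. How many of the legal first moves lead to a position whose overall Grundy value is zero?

1

Stack A, S = {4, 5, 7}:
G(0) = 0
G(1) = mex{} = 0
G(2) = mex{} = 0
G(3) = mex{} = 0
G(4) = mex{0} = 1
G(5) = mex{0,0} = 1
G(6) = mex{0,0} = 1
G(7) = mex{0,0,0} = 1
G(8) = mex{1,0,0} = 2
G(9) = mex{1,1,0} = 2
G(10) = mex{1,1,0} = 2
G(11) = mex{1,1,1} = 0
G(12) = mex{2,1,1} = 0
G(13) = mex{2,2,1} = 0
G(14) = mex{2,2,1} = 0
G(15) = mex{0,2,2} = 1
G(16) = mex{0,0,2} = 1
G(17) = mex{0,0,2} = 1
G(18) = mex{0,0,0} = 1
G(19) = mex{1,0,0} = 2
G(20) = mex{1,1,0} = 2
G_A(20) = 2.
Stack B, S = {3, 4, 6, 9}:
G(0) = 0
G(1) = mex{} = 0
G(2) = mex{} = 0
G(3) = mex{0} = 1
G(4) = mex{0,0} = 1
G(5) = mex{0,0} = 1
G(6) = mex{1,0,0} = 2
G(7) = mex{1,1,0} = 2
G(8) = mex{1,1,0} = 2
G(9) = mex{2,1,1,0} = 3
G(10) = mex{2,2,1,0} = 3
G(11) = mex{2,2,1,0} = 3
G(12) = mex{3,2,2,1} = 0
G(13) = mex{3,3,2,1} = 0
G(14) = mex{3,3,2,1} = 0
G(15) = mex{0,3,3,2} = 1
G(16) = mex{0,0,3,2} = 1
G(17) = mex{0,0,3,2} = 1
G(18) = mex{1,0,0,3} = 2
G(19) = mex{1,1,0,3} = 2
G(20) = mex{1,1,0,3} = 2
G(21) = mex{2,1,1,0} = 3
G_B(21) = 3.
Combined Grundy value = 2 ⊕ 3 = 1.
A winning move leaves total XOR = 0, i.e. changes one component's Grundy value g to g ⊕ X where X is the current total.
Stack A: need g' = 2⊕1 = 3. Options: 20−4→G=1, 20−5→G=1, 20−7→G=0. Hits: 0.
Stack B: need g' = 3⊕1 = 2. Options: 21−3→G=2, 21−4→G=1, 21−6→G=1, 21−9→G=0. Hits: 1.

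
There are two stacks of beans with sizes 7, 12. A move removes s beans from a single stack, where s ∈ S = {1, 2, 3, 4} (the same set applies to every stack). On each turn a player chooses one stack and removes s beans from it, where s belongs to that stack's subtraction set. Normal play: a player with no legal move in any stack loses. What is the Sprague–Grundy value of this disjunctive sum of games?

All stacks use S = {1, 2, 3, 4}:
n :  0  1  2  3  4  5  6  7  8  9 10 11 12
G :  0  1  2  3  4  0  1  2  3  4  0  1  2
Stack A: G(7) = 2.
Stack B: G(12) = 2.
Combined Grundy value = 2 ⊕ 2 = 0.

0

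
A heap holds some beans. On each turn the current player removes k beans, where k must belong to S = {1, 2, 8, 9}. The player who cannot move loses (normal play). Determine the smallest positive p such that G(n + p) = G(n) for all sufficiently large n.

n :  0  1  2  3  4  5  6  7  8  9 10 11 12 13 14 15 16 17 18 19 20 21
G :  0  1  2  0  1  2  0  1  2  3  0  1  2  0  1  2  0  1  2  3  0  1
G(n+10) = G(n) holds for n = 0,…,8 (a full window of length max(S) = 9), so the sequence is purely periodic with period 10.

10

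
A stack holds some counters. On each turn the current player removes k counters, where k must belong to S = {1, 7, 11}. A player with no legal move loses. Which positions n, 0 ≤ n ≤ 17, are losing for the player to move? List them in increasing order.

n :  0  1  2  3  4  5  6  7  8  9 10 11 12 13 14 15 16 17
G :  0  1  0  1  0  1  0  1  0  1  0  1  0  1  0  1  0  1
P-positions are exactly the n with G(n) = 0.

0, 2, 4, 6, 8, 10, 12, 14, 16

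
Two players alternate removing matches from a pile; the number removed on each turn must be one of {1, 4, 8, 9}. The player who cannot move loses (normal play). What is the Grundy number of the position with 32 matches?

G(0) = 0
G(1) = mex{0} = 1
G(2) = mex{1} = 0
G(3) = mex{0} = 1
G(4) = mex{1,0} = 2
G(5) = mex{2,1} = 0
G(6) = mex{0,0} = 1
G(7) = mex{1,1} = 0
G(8) = mex{0,2,0} = 1
G(9) = mex{1,0,1,0} = 2
G(10) = mex{2,1,0,1} = 3
G(11) = mex{3,0,1,0} = 2
G(12) = mex{2,1,2,1} = 0
G(13) = mex{0,2,0,2} = 1
G(14) = mex{1,3,1,0} = 2
G(15) = mex{2,2,0,1} = 3
G(16) = mex{3,0,1,0} = 2
G(17) = mex{2,1,2,1} = 0
G(18) = mex{0,2,3,2} = 1
G(19) = mex{1,3,2,3} = 0
G(20) = mex{0,2,0,2} = 1
G(21) = mex{1,0,1,0} = 2
G(22) = mex{2,1,2,1} = 0
G(23) = mex{0,0,3,2} = 1
G(24) = mex{1,1,2,3} = 0
G(25) = mex{0,2,0,2} = 1
G(26) = mex{1,0,1,0} = 2
G(27) = mex{2,1,0,1} = 3
G(28) = mex{3,0,1,0} = 2
G(29) = mex{2,1,2,1} = 0
G(30) = mex{0,2,0,2} = 1
G(31) = mex{1,3,1,0} = 2
G(32) = mex{2,2,0,1} = 3

3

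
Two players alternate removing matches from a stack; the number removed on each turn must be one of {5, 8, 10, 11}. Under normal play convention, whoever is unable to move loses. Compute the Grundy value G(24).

G(0) = 0
G(1) = mex{} = 0
G(2) = mex{} = 0
G(3) = mex{} = 0
G(4) = mex{} = 0
G(5) = mex{0} = 1
G(6) = mex{0} = 1
G(7) = mex{0} = 1
G(8) = mex{0,0} = 1
G(9) = mex{0,0} = 1
G(10) = mex{1,0,0} = 2
G(11) = mex{1,0,0,0} = 2
G(12) = mex{1,0,0,0} = 2
G(13) = mex{1,1,0,0} = 2
G(14) = mex{1,1,0,0} = 2
G(15) = mex{2,1,1,0} = 3
G(16) = mex{2,1,1,1} = 0
G(17) = mex{2,1,1,1} = 0
G(18) = mex{2,2,1,1} = 0
G(19) = mex{2,2,1,1} = 0
G(20) = mex{3,2,2,1} = 0
G(21) = mex{0,2,2,2} = 1
G(22) = mex{0,2,2,2} = 1
G(23) = mex{0,3,2,2} = 1
G(24) = mex{0,0,2,2} = 1

1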